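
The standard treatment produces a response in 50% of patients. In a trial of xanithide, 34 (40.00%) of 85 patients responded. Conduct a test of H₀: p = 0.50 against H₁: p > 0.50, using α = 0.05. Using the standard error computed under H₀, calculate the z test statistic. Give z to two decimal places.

p̂ = 34/85 ≈ 0.40000.
Standard error under H₀: √(0.5×0.5/85) = 0.05423.
z = (0.40000 − 0.5)/0.05423 = -0.10000/0.05423 = -1.84.
p-value = P(Z > -1.844) ≈ 0.9674, so at α = 0.05 we fail to reject H₀.

z = -1.84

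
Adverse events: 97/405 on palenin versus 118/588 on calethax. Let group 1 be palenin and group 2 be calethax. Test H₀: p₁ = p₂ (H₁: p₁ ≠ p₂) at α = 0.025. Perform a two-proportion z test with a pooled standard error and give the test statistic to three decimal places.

z = 1.460

p̂₁ = 97/405 ≈ 0.23951, p̂₂ = 118/588 ≈ 0.20068.
Pooled p̂ = (97+118)/(405+588) = 215/993 = 0.21652.
SE = √(0.169637 × 0.00416982) = 0.02660.
z = (0.23951 − 0.20068)/0.02660 = 0.03883/0.02660 = 1.460.
p-value = 2·P(Z > 1.460) ≈ 0.1443. With α = 0.025, fail to reject H₀.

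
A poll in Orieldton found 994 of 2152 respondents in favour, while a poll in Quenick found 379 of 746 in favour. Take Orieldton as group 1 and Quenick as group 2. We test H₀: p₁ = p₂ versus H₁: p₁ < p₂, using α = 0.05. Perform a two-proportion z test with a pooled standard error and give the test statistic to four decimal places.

z = -2.1753

p̂₁ = 994/2152 ≈ 0.461896, p̂₂ = 379/746 ≈ 0.508043.
Pooled p̂ = (994+379)/(2152+746) = 1373/2898 = 0.473775.
SE = √(0.249312 × 0.00180517) = 0.021214.
z = (0.461896 − 0.508043)/0.021214 = -0.046147/0.021214 = -2.1753.
p-value = P(Z < -2.175) ≈ 0.0148, so at α = 0.05 we reject H₀.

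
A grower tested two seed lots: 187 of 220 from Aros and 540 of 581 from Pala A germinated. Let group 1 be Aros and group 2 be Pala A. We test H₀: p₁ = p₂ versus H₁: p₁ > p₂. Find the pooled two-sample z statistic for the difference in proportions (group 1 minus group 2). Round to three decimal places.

z = -3.465

p̂₁ = 187/220 = 0.850000, p̂₂ = 540/581 = 0.929432.
Pooled p̂ = (187+540)/(220+581) = 727/801 = 0.907615.
SE = √(0.0838496 × 0.00626662) = 0.022923.
z = (0.850000 − 0.929432)/0.022923 = -0.079432/0.022923 = -3.465.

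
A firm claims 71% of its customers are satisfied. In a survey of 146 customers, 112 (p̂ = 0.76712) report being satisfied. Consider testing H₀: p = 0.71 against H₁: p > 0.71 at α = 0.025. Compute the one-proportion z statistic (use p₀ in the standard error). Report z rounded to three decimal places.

z = 1.521

p̂ = 112/146 = 0.76712.
Standard error under H₀: √(0.71×0.29/146) = 0.03755.
z = (0.76712 − 0.71)/0.03755 = 0.05712/0.03755 = 1.521.
p-value = P(Z > 1.521) ≈ 0.0641; since p > α = 0.025, fail to reject H₀.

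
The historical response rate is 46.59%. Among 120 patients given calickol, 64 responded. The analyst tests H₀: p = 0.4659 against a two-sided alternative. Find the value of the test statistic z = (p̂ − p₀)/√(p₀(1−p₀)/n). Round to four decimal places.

p̂ = 64/120 = 0.533333.
SE = √(p₀(1−p₀)/n) = √(0.24884/120) = 0.045537.
z = (0.533333 − 0.4659)/0.045537 = 0.067433/0.045537 = 1.4808.

z = 1.4808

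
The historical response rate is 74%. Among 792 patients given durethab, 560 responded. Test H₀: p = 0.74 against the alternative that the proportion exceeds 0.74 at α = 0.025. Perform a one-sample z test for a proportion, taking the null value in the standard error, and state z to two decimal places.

z = -2.11

p̂ = 560/792 = 0.7071.
Under H₀, SE = √(0.74·0.26/792) = √(0.000242929) = 0.0156.
z = (0.7071 − 0.74)/0.0156 = -0.0329/0.0156 = -2.11.
p-value = P(Z > -2.113) ≈ 0.9827; since p > α = 0.025, fail to reject H₀.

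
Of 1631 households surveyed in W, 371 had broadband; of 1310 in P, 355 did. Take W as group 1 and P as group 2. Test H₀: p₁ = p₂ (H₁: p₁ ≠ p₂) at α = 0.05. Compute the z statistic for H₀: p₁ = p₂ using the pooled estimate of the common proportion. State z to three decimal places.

z = -2.721

p̂₁ = 371/1631 ≈ 0.227468, p̂₂ = 355/1310 ≈ 0.270992.
Pooled p̂ = (371+355)/(1631+1310) = 726/2941 = 0.246855.
SE = √(0.185918 × 0.00137648) = 0.015997.
z = (0.227468 − 0.270992)/0.015997 = -0.043524/0.015997 = -2.721.
Two-sided p-value ≈ 2·Φ(−2.721) = 0.0065; since p < α = 0.05, reject H₀.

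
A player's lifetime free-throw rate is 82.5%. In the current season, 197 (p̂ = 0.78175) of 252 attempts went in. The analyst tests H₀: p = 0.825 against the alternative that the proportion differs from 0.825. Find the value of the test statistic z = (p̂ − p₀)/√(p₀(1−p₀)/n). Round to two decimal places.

z = -1.81

p̂ = 197/252 = 0.7817.
SE = √(p₀(1−p₀)/n) = √(0.14438/252) = 0.0239.
z = (0.7817 − 0.825)/0.0239 = -0.0433/0.0239 = -1.81.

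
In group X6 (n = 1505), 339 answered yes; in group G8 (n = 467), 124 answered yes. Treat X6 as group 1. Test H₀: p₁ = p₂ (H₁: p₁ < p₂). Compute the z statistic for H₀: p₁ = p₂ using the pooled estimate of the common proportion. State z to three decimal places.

p̂₁ = 339/1505 ≈ 0.22525, p̂₂ = 124/467 ≈ 0.26552.
Pooled p̂ = (339+124)/(1505+467) = 463/1972 = 0.23479.
SE = √(0.179662 × 0.00280578) = 0.02245.
z = (0.22525 − 0.26552)/0.02245 = -0.04027/0.02245 = -1.794.
p-value = P(Z < -1.794) ≈ 0.0364.

z = -1.794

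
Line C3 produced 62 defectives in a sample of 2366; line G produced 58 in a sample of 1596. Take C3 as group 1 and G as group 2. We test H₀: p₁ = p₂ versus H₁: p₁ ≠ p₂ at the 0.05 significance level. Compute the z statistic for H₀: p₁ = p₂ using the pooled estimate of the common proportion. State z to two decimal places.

p̂₁ = 62/2366 = 0.02620, p̂₂ = 58/1596 = 0.03634.
Pooled p̂ = (62+58)/(2366+1596) = 120/3962 = 0.03029.
SE = √(p̂(1−p̂)(1/n₁+1/n₂)) = √(0.03029·0.96971·0.00104922) = √(3.0816e-05) = 0.00555.
z = (0.02620 − 0.03634)/0.00555 = -0.01014/0.00555 = -1.83.
p-value = 2·P(Z > 1.826) ≈ 0.0679, so at α = 0.05 we fail to reject H₀.

z = -1.83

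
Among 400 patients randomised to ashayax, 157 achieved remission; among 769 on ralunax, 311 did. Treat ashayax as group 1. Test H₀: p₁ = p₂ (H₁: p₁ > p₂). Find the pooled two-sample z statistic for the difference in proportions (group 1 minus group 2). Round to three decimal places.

p̂₁ = 157/400 = 0.39250, p̂₂ = 311/769 = 0.40442.
Pooled p̂ = (157+311)/(400+769) = 468/1169 = 0.40034.
SE = √(p̂(1−p̂)(1/n₁+1/n₂)) = √(0.40034·0.59966·0.00380039) = √(0.000912353) = 0.03021.
z = (0.39250 − 0.40442)/0.03021 = -0.01192/0.03021 = -0.395.

z = -0.395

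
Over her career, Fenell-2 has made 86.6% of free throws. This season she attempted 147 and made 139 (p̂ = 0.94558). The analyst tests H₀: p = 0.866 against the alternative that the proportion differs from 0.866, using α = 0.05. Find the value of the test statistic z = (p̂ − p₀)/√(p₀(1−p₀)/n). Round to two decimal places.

z = 2.83

p̂ = 139/147 = 0.9456.
Standard error under H₀: √(0.866×0.134/147) = 0.0281.
z = (0.9456 − 0.866)/0.0281 = 0.0796/0.0281 = 2.83.
p-value = 2·P(Z > 2.832) ≈ 0.0046, so at α = 0.05 we reject H₀.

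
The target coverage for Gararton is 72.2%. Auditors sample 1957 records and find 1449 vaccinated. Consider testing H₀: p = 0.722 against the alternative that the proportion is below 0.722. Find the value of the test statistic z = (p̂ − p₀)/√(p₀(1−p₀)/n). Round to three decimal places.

p̂ = 1449/1957 ≈ 0.740419.
Under H₀, SE = √(0.722·0.278/1957) = √(0.000102563) = 0.010127.
z = (0.740419 − 0.722)/0.010127 = 0.018419/0.010127 = 1.819.
p-value = P(Z < 1.819) ≈ 0.9655.

z = 1.819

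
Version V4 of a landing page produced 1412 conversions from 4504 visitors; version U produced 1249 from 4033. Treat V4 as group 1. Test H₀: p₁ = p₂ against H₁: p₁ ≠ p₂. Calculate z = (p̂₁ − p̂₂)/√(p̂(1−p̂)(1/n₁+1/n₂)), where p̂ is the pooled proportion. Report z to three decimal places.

z = 0.379

p̂₁ = 1412/4504 = 0.313499, p̂₂ = 1249/4033 = 0.309695.
Pooled p̂ = (1412+1249)/(4504+4033) = 2661/8537 = 0.311702.
SE = √(0.214544 × 0.000469979) = 0.010041.
z = (0.313499 − 0.309695)/0.010041 = 0.003804/0.010041 = 0.379.
p-value = 2·P(Z > 0.379) ≈ 0.7048.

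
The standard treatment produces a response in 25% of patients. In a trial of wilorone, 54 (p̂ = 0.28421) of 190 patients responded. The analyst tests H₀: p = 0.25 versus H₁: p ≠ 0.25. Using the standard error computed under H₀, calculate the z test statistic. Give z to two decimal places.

z = 1.09

p̂ = 54/190 = 0.2842.
SE = √(p₀(1−p₀)/n) = √(0.1875/190) = 0.0314.
z = (0.2842 − 0.25)/0.0314 = 0.0342/0.0314 = 1.09.
p-value = 2·P(Z > 1.089) ≈ 0.2761.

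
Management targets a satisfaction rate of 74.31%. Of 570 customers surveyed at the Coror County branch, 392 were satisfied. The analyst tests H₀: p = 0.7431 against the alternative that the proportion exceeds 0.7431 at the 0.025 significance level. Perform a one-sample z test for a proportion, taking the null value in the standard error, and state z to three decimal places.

z = -3.026

p̂ = 392/570 ≈ 0.68772.
Under H₀, SE = √(0.7431·0.2569/570) = √(0.000334916) = 0.01830.
z = (0.68772 − 0.7431)/0.01830 = -0.05538/0.01830 = -3.026.
p-value = P(Z > -3.026) ≈ 0.9988; since p > α = 0.025, fail to reject H₀.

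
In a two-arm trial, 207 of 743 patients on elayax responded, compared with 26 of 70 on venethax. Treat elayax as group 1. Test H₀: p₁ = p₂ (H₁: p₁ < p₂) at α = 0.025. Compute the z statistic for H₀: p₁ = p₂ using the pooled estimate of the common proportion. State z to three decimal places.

p̂₁ = 207/743 ≈ 0.27860, p̂₂ = 26/70 ≈ 0.37143.
Pooled p̂ = (207+26)/(743+70) = 233/813 = 0.28659.
SE = √(0.204457 × 0.0156316) = 0.05653.
z = (0.27860 − 0.37143)/0.05653 = -0.09283/0.05653 = -1.642.
p-value = P(Z < -1.642) ≈ 0.0503, so at α = 0.025 we fail to reject H₀.

z = -1.642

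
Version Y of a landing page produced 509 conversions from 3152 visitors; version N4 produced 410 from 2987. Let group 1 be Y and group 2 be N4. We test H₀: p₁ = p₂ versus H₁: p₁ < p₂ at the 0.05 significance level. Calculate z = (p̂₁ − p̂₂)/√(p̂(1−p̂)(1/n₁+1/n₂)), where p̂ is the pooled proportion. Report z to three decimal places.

p̂₁ = 509/3152 = 0.16148, p̂₂ = 410/2987 = 0.13726.
Pooled p̂ = (509+410)/(3152+2987) = 919/6139 = 0.14970.
SE = √(0.127289 × 0.000652043) = 0.00911.
z = (0.16148 − 0.13726)/0.00911 = 0.02422/0.00911 = 2.659.
p-value = P(Z < 2.659) ≈ 0.9961; since p > α = 0.05, fail to reject H₀.

z = 2.659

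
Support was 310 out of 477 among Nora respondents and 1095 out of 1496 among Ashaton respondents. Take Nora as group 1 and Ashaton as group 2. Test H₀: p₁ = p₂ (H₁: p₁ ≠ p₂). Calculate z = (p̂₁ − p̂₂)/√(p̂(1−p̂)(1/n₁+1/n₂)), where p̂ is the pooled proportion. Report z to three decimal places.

z = -3.447

p̂₁ = 310/477 = 0.649895, p̂₂ = 1095/1496 = 0.731952.
Pooled p̂ = (310+1095)/(477+1496) = 1405/1973 = 0.712114.
SE = √(p̂(1−p̂)(1/n₁+1/n₂)) = √(0.712114·0.287886·0.00276489) = √(0.000566823) = 0.023808.
z = (0.649895 − 0.731952)/0.023808 = -0.082057/0.023808 = -3.447.
p-value = 2·P(Z > 3.447) ≈ 0.0006.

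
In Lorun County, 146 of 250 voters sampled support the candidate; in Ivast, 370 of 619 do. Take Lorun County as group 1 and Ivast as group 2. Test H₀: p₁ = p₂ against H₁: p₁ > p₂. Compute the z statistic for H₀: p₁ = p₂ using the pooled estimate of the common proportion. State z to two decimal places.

z = -0.37

p̂₁ = 146/250 ≈ 0.5840, p̂₂ = 370/619 ≈ 0.5977.
Pooled p̂ = (146+370)/(250+619) = 516/869 = 0.5938.
SE = √(p̂(1−p̂)(1/n₁+1/n₂)) = √(0.5938·0.4062·0.00561551) = √(0.00135448) = 0.0368.
z = (0.5840 − 0.5977)/0.0368 = -0.0137/0.0368 = -0.37.
p-value = P(Z > -0.373) ≈ 0.6455.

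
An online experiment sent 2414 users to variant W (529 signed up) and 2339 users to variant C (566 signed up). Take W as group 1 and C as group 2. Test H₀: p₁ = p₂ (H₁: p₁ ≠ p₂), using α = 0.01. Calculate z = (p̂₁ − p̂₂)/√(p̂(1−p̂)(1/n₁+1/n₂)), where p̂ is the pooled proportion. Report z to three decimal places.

z = -1.870

p̂₁ = 529/2414 = 0.219138, p̂₂ = 566/2339 = 0.241984.
Pooled p̂ = (529+566)/(2414+2339) = 1095/4753 = 0.230381.
SE = √(0.177305 × 0.000841783) = 0.012217.
z = (0.219138 − 0.241984)/0.012217 = -0.022846/0.012217 = -1.870.
Two-sided p-value ≈ 2·Φ(−1.870) = 0.0615; since p > α = 0.01, fail to reject H₀.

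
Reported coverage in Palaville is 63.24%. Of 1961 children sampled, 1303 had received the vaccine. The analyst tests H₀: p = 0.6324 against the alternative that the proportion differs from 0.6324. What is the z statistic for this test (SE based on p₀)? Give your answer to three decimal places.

z = 2.944

p̂ = 1303/1961 = 0.66446.
Standard error under H₀: √(0.6324×0.3676/1961) = 0.01089.
z = (0.66446 − 0.6324)/0.01089 = 0.03206/0.01089 = 2.944.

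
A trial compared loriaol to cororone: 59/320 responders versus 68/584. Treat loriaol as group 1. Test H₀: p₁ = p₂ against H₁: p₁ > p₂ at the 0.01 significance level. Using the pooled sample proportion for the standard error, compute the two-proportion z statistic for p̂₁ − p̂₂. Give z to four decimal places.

p̂₁ = 59/320 ≈ 0.184375, p̂₂ = 68/584 ≈ 0.116438.
Pooled p̂ = (59+68)/(320+584) = 127/904 = 0.140487.
SE = √(p̂(1−p̂)(1/n₁+1/n₂)) = √(0.140487·0.859513·0.00483733) = √(0.000584108) = 0.024168.
z = (0.184375 − 0.116438)/0.024168 = 0.067937/0.024168 = 2.8110.
p-value = P(Z > 2.811) ≈ 0.0025. With α = 0.01, reject H₀.

z = 2.8110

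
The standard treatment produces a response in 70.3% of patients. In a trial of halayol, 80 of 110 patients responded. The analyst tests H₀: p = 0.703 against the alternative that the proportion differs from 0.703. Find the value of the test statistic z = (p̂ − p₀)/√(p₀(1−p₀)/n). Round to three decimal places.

p̂ = 80/110 ≈ 0.72727.
Standard error under H₀: √(0.703×0.297/110) = 0.04357.
z = (0.72727 − 0.703)/0.04357 = 0.02427/0.04357 = 0.557.

z = 0.557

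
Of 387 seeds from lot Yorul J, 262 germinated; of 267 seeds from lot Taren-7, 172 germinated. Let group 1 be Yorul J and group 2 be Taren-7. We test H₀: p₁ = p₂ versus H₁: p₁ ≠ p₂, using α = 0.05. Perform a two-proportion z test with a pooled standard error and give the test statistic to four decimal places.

p̂₁ = 262/387 ≈ 0.677003, p̂₂ = 172/267 ≈ 0.644195.
Pooled p̂ = (262+172)/(387+267) = 434/654 = 0.663609.
SE = √(p̂(1−p̂)(1/n₁+1/n₂)) = √(0.663609·0.336391·0.0063293) = √(0.0014129) = 0.037589.
z = (0.677003 − 0.644195)/0.037589 = 0.032808/0.037589 = 0.8728.
Two-sided p-value ≈ 2·Φ(−0.873) = 0.3828; since p > α = 0.05, fail to reject H₀.

z = 0.8728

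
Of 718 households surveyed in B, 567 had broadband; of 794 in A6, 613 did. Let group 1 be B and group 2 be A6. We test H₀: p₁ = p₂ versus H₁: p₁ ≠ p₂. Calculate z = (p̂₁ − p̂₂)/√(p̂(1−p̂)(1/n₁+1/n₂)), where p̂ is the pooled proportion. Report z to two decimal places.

p̂₁ = 567/718 ≈ 0.7897, p̂₂ = 613/794 ≈ 0.7720.
Pooled p̂ = (567+613)/(718+794) = 1180/1512 = 0.7804.
SE = √(p̂(1−p̂)(1/n₁+1/n₂)) = √(0.7804·0.2196·0.0026522) = √(0.000454489) = 0.0213.
z = (0.7897 − 0.7720)/0.0213 = 0.0177/0.0213 = 0.83.
p-value = 2·P(Z > 0.828) ≈ 0.4076.

z = 0.83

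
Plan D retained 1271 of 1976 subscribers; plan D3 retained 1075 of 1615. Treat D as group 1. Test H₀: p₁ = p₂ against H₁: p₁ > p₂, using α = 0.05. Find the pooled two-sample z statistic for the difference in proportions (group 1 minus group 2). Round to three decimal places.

p̂₁ = 1271/1976 ≈ 0.64322, p̂₂ = 1075/1615 ≈ 0.66563.
Pooled p̂ = (1271+1075)/(1976+1615) = 2346/3591 = 0.65330.
SE = √(p̂(1−p̂)(1/n₁+1/n₂)) = √(0.65330·0.34670·0.00112527) = √(0.000254872) = 0.01596.
z = (0.64322 − 0.66563)/0.01596 = -0.02241/0.01596 = -1.404.
p-value = P(Z > -1.404) ≈ 0.9199. With α = 0.05, fail to reject H₀.

z = -1.404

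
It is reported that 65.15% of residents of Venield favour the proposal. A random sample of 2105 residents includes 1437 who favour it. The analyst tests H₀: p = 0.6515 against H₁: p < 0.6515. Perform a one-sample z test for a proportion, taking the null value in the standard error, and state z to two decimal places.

z = 3.00

p̂ = 1437/2105 ≈ 0.6827.
Under H₀, SE = √(0.6515·0.3485/2105) = √(0.000107861) = 0.0104.
z = (0.6827 − 0.6515)/0.0104 = 0.0312/0.0104 = 3.00.
p-value = P(Z < 3.000) ≈ 0.9987.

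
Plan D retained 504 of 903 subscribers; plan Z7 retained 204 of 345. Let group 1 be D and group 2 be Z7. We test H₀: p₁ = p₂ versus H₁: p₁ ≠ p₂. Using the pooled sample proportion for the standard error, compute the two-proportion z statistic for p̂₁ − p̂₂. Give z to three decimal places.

z = -1.058

p̂₁ = 504/903 = 0.558140, p̂₂ = 204/345 = 0.591304.
Pooled p̂ = (504+204)/(903+345) = 708/1248 = 0.567308.
SE = √(0.24547 × 0.00400597) = 0.031358.
z = (0.558140 − 0.591304)/0.031358 = -0.033164/0.031358 = -1.058.
p-value = 2·P(Z > 1.058) ≈ 0.2902.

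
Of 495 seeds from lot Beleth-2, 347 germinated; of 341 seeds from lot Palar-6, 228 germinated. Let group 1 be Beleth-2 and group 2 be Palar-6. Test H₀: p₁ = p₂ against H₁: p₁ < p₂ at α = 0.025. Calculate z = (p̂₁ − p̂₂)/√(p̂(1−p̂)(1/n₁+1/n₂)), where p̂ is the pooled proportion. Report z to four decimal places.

p̂₁ = 347/495 ≈ 0.7010101, p̂₂ = 228/341 ≈ 0.6686217.
Pooled p̂ = (347+228)/(495+341) = 575/836 = 0.6877990.
SE = √(p̂(1−p̂)(1/n₁+1/n₂)) = √(0.6877990·0.3122010·0.00495275) = √(0.00106351) = 0.0326115.
z = (0.7010101 − 0.6686217)/0.0326115 = 0.0323884/0.0326115 = 0.9932.
p-value = P(Z < 0.993) ≈ 0.8397. With α = 0.025, fail to reject H₀.

z = 0.9932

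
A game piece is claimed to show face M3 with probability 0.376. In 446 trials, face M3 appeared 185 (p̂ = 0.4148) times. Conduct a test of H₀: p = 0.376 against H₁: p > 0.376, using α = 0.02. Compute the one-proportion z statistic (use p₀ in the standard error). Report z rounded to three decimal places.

z = 1.692

p̂ = 185/446 ≈ 0.414798.
Under H₀, SE = √(0.376·0.624/446) = √(0.000526063) = 0.022936.
z = (0.414798 − 0.376)/0.022936 = 0.038798/0.022936 = 1.692.
p-value = P(Z > 1.692) ≈ 0.0454, so at α = 0.02 we fail to reject H₀.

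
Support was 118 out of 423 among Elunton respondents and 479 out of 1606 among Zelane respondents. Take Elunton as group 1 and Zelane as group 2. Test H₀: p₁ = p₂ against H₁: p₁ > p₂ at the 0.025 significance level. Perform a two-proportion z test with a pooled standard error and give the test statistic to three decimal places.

p̂₁ = 118/423 = 0.27896, p̂₂ = 479/1606 = 0.29826.
Pooled p̂ = (118+479)/(423+1606) = 597/2029 = 0.29423.
SE = √(p̂(1−p̂)(1/n₁+1/n₂)) = √(0.29423·0.70577·0.00298673) = √(0.000620225) = 0.02490.
z = (0.27896 − 0.29826)/0.02490 = -0.01930/0.02490 = -0.775.
p-value = P(Z > -0.775) ≈ 0.7808. With α = 0.025, fail to reject H₀.

z = -0.775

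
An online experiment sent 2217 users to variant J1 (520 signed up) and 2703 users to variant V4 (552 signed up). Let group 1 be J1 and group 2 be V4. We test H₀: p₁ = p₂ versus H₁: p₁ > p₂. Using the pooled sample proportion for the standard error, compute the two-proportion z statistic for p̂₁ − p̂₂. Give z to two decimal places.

p̂₁ = 520/2217 = 0.23455, p̂₂ = 552/2703 = 0.20422.
Pooled p̂ = (520+552)/(2217+2703) = 1072/4920 = 0.21789.
SE = √(p̂(1−p̂)(1/n₁+1/n₂)) = √(0.21789·0.78211·0.000821019) = √(0.000139911) = 0.01183.
z = (0.23455 − 0.20422)/0.01183 = 0.03033/0.01183 = 2.56.

z = 2.56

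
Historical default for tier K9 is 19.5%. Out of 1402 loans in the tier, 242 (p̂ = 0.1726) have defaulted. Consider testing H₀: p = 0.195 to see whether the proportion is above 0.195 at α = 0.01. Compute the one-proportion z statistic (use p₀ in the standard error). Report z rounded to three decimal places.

z = -2.116

p̂ = 242/1402 = 0.17261.
SE = √(p₀(1−p₀)/n) = √(0.15698/1402) = 0.01058.
z = (0.17261 − 0.195)/0.01058 = -0.02239/0.01058 = -2.116.
p-value = P(Z > -2.116) ≈ 0.9828, so at α = 0.01 we fail to reject H₀.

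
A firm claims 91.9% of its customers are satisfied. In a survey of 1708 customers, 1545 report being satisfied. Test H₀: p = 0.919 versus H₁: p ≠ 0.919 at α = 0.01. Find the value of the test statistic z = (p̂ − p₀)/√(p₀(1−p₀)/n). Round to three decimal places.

z = -2.186

p̂ = 1545/1708 ≈ 0.90457.
SE = √(p₀(1−p₀)/n) = √(0.074439/1708) = 0.00660.
z = (0.90457 − 0.919)/0.00660 = -0.01443/0.00660 = -2.186.
p-value = 2·P(Z > 2.186) ≈ 0.0288; since p > α = 0.01, fail to reject H₀.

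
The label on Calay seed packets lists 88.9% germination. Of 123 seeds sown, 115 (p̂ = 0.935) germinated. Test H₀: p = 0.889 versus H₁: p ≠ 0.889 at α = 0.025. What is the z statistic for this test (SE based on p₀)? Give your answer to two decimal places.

p̂ = 115/123 ≈ 0.93496.
Standard error under H₀: √(0.889×0.111/123) = 0.02832.
z = (0.93496 − 0.889)/0.02832 = 0.04596/0.02832 = 1.62.
Two-sided p-value ≈ 2·Φ(−1.623) = 0.1047. With α = 0.025, fail to reject H₀.

z = 1.62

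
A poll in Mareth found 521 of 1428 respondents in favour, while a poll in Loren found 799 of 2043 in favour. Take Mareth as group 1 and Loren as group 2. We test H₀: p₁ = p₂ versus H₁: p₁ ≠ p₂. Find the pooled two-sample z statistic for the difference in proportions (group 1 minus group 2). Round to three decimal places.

z = -1.567

p̂₁ = 521/1428 ≈ 0.364846, p̂₂ = 799/2043 ≈ 0.391092.
Pooled p̂ = (521+799)/(1428+2043) = 1320/3471 = 0.380294.
SE = √(0.23567 × 0.00118976) = 0.016745.
z = (0.364846 − 0.391092)/0.016745 = -0.026246/0.016745 = -1.567.
Two-sided p-value ≈ 2·Φ(−1.567) = 0.1170.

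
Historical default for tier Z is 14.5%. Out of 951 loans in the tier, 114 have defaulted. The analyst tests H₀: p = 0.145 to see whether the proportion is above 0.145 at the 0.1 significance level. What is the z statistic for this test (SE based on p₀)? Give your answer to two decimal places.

z = -2.20

p̂ = 114/951 ≈ 0.1199.
Standard error under H₀: √(0.145×0.855/951) = 0.0114.
z = (0.1199 − 0.145)/0.0114 = -0.0251/0.0114 = -2.20.
p-value = P(Z > -2.201) ≈ 0.9861. With α = 0.1, fail to reject H₀.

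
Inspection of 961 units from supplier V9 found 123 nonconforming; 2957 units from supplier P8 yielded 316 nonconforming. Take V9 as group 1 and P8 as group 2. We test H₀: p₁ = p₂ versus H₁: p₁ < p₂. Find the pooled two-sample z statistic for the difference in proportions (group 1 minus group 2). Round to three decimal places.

z = 1.804

p̂₁ = 123/961 = 0.12799, p̂₂ = 316/2957 = 0.10687.
Pooled p̂ = (123+316)/(961+2957) = 439/3918 = 0.11205.
SE = √(p̂(1−p̂)(1/n₁+1/n₂)) = √(0.11205·0.88795·0.00137876) = √(0.000137177) = 0.01171.
z = (0.12799 − 0.10687)/0.01171 = 0.02112/0.01171 = 1.804.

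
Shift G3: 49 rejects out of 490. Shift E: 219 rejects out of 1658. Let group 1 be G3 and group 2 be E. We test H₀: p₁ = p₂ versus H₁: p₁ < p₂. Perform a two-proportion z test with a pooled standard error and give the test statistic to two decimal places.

z = -1.89

p̂₁ = 49/490 = 0.1000, p̂₂ = 219/1658 = 0.1321.
Pooled p̂ = (49+219)/(490+1658) = 268/2148 = 0.1248.
SE = √(0.1092 × 0.00264395) = 0.0170.
z = (0.1000 − 0.1321)/0.0170 = -0.0321/0.0170 = -1.89.
p-value = P(Z < -1.888) ≈ 0.0295.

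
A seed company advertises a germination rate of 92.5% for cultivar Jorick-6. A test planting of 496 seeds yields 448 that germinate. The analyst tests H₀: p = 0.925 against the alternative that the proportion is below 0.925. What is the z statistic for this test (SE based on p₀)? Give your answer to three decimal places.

z = -1.841

p̂ = 448/496 = 0.903226.
SE = √(p₀(1−p₀)/n) = √(0.069375/496) = 0.011827.
z = (0.903226 − 0.925)/0.011827 = -0.021774/0.011827 = -1.841.
p-value = P(Z < -1.841) ≈ 0.0328.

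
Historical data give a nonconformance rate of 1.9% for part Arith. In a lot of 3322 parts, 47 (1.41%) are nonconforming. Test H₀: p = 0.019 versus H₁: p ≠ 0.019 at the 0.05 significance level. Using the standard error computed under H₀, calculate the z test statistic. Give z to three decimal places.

p̂ = 47/3322 = 0.014148.
SE = √(p₀(1−p₀)/n) = √(0.018639/3322) = 0.002369.
z = (0.014148 − 0.019)/0.002369 = -0.004852/0.002369 = -2.048.
p-value = 2·P(Z > 2.048) ≈ 0.0405, so at α = 0.05 we reject H₀.

z = -2.048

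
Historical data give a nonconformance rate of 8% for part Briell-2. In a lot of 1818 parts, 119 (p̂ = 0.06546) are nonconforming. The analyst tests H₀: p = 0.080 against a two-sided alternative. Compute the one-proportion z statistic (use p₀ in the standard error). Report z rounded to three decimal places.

z = -2.286

p̂ = 119/1818 ≈ 0.06546.
SE = √(p₀(1−p₀)/n) = √(0.0736/1818) = 0.00636.
z = (0.06546 − 0.08)/0.00636 = -0.01454/0.00636 = -2.286.
p-value = 2·P(Z > 2.286) ≈ 0.0223.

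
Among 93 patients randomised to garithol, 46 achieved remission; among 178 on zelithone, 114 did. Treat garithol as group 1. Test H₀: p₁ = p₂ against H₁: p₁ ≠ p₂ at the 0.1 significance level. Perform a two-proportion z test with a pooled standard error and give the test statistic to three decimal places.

z = -2.318

p̂₁ = 46/93 ≈ 0.49462, p̂₂ = 114/178 ≈ 0.64045.
Pooled p̂ = (46+114)/(93+178) = 160/271 = 0.59041.
SE = √(0.241827 × 0.0163707) = 0.06292.
z = (0.49462 − 0.64045)/0.06292 = -0.14583/0.06292 = -2.318.
Two-sided p-value ≈ 2·Φ(−2.318) = 0.0205; since p < α = 0.1, reject H₀.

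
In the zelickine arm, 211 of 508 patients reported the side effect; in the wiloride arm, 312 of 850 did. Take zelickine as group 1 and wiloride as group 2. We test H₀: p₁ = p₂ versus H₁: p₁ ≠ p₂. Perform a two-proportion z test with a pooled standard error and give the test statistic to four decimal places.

z = 1.7697

p̂₁ = 211/508 ≈ 0.415354, p̂₂ = 312/850 ≈ 0.367059.
Pooled p̂ = (211+312)/(508+850) = 523/1358 = 0.385125.
SE = √(0.236804 × 0.00314497) = 0.027290.
z = (0.415354 − 0.367059)/0.027290 = 0.048295/0.027290 = 1.7697.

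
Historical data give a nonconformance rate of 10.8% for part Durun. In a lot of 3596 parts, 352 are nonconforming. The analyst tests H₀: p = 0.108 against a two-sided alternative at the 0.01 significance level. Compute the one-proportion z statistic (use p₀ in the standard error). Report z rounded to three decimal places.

p̂ = 352/3596 ≈ 0.097887.
Under H₀, SE = √(0.108·0.892/3596) = √(2.67898e-05) = 0.005176.
z = (0.097887 − 0.108)/0.005176 = -0.010113/0.005176 = -1.954.
Two-sided p-value ≈ 2·Φ(−1.954) = 0.0507, so at α = 0.01 we fail to reject H₀.

z = -1.954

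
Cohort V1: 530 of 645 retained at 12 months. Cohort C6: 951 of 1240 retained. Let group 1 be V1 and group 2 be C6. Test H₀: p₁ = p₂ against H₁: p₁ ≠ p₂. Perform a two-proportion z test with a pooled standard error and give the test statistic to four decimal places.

z = 2.7493

p̂₁ = 530/645 ≈ 0.8217054, p̂₂ = 951/1240 ≈ 0.7669355.
Pooled p̂ = (530+951)/(645+1240) = 1481/1885 = 0.7856764.
SE = √(0.168389 × 0.00235684) = 0.0199215.
z = (0.8217054 − 0.7669355)/0.0199215 = 0.0547699/0.0199215 = 2.7493.
Two-sided p-value ≈ 2·Φ(−2.749) = 0.0060.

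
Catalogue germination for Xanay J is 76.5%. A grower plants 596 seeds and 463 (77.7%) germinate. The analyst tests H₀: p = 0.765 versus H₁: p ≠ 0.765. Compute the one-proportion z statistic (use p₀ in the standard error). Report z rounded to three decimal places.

z = 0.682

p̂ = 463/596 = 0.77685.
SE = √(p₀(1−p₀)/n) = √(0.17977/596) = 0.01737.
z = (0.77685 − 0.765)/0.01737 = 0.01185/0.01737 = 0.682.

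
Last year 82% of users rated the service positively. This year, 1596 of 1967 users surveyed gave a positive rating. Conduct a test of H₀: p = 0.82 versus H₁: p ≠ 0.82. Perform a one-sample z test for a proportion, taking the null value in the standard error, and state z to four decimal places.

z = -0.9942

p̂ = 1596/1967 = 0.811388.
SE = √(p₀(1−p₀)/n) = √(0.1476/1967) = 0.008662.
z = (0.811388 − 0.82)/0.008662 = -0.008612/0.008662 = -0.9942.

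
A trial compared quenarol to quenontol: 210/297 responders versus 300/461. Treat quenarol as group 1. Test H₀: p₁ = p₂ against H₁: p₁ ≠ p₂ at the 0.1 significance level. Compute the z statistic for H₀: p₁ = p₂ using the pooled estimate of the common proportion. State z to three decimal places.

z = 1.613

p̂₁ = 210/297 ≈ 0.70707, p̂₂ = 300/461 ≈ 0.65076.
Pooled p̂ = (210+300)/(297+461) = 510/758 = 0.67282.
SE = √(p̂(1−p̂)(1/n₁+1/n₂)) = √(0.67282·0.32718·0.0055362) = √(0.0012187) = 0.03491.
z = (0.70707 − 0.65076)/0.03491 = 0.05631/0.03491 = 1.613.
Two-sided p-value ≈ 2·Φ(−1.613) = 0.1067, so at α = 0.1 we fail to reject H₀.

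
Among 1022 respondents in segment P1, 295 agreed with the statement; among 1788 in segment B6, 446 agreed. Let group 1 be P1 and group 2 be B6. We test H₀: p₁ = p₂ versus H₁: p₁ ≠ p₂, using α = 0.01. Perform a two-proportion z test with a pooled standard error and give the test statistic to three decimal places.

z = 2.269

p̂₁ = 295/1022 ≈ 0.28865, p̂₂ = 446/1788 ≈ 0.24944.
Pooled p̂ = (295+446)/(1022+1788) = 741/2810 = 0.26370.
SE = √(0.194163 × 0.00153776) = 0.01728.
z = (0.28865 − 0.24944)/0.01728 = 0.03921/0.01728 = 2.269.
Two-sided p-value ≈ 2·Φ(−2.269) = 0.0233; since p > α = 0.01, fail to reject H₀.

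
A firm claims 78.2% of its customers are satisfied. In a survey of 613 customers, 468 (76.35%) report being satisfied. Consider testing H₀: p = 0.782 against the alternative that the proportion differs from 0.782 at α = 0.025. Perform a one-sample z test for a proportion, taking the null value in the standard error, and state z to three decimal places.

z = -1.112

p̂ = 468/613 = 0.76346.
SE = √(p₀(1−p₀)/n) = √(0.17048/613) = 0.01668.
z = (0.76346 − 0.782)/0.01668 = -0.01854/0.01668 = -1.112.
p-value = 2·P(Z > 1.112) ≈ 0.2662, so at α = 0.025 we fail to reject H₀.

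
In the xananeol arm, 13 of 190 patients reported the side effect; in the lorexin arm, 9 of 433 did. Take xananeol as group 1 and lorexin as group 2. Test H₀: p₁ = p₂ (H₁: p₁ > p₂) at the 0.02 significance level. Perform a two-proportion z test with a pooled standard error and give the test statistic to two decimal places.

z = 2.97

p̂₁ = 13/190 = 0.06842, p̂₂ = 9/433 = 0.02079.
Pooled p̂ = (13+9)/(190+433) = 22/623 = 0.03531.
SE = √(0.034066 × 0.00757263) = 0.01606.
z = (0.06842 − 0.02079)/0.01606 = 0.04763/0.01606 = 2.97.
p-value = P(Z > 2.966) ≈ 0.0015. With α = 0.02, reject H₀.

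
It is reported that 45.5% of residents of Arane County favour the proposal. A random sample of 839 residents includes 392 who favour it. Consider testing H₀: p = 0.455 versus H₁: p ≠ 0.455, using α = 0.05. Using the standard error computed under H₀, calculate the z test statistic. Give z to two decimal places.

z = 0.71

p̂ = 392/839 ≈ 0.4672.
SE = √(p₀(1−p₀)/n) = √(0.24797/839) = 0.0172.
z = (0.4672 − 0.455)/0.0172 = 0.0122/0.0172 = 0.71.
Two-sided p-value ≈ 2·Φ(−0.711) = 0.4771, so at α = 0.05 we fail to reject H₀.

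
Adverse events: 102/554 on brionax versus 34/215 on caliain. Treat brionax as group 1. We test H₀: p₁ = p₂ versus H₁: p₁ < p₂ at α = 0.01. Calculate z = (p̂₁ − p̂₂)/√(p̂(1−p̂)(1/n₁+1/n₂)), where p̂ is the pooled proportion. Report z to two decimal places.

p̂₁ = 102/554 = 0.1841, p̂₂ = 34/215 = 0.1581.
Pooled p̂ = (102+34)/(554+215) = 136/769 = 0.1769.
SE = √(0.145576 × 0.00645622) = 0.0307.
z = (0.1841 − 0.1581)/0.0307 = 0.0260/0.0307 = 0.85.
p-value = P(Z < 0.847) ≈ 0.8016. With α = 0.01, fail to reject H₀.

z = 0.85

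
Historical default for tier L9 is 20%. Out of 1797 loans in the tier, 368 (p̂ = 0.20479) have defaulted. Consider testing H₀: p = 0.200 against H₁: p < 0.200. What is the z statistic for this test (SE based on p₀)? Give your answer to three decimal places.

p̂ = 368/1797 ≈ 0.20479.
Standard error under H₀: √(0.2×0.8/1797) = 0.00944.
z = (0.20479 − 0.2)/0.00944 = 0.00479/0.00944 = 0.507.
p-value = P(Z < 0.507) ≈ 0.6940.

z = 0.507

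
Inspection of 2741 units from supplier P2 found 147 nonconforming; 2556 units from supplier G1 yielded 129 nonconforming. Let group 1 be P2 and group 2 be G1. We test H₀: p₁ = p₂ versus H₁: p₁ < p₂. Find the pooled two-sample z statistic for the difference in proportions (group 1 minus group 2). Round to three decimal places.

z = 0.517

p̂₁ = 147/2741 ≈ 0.05363, p̂₂ = 129/2556 ≈ 0.05047.
Pooled p̂ = (147+129)/(2741+2556) = 276/5297 = 0.05210.
SE = √(0.04939 × 0.000756067) = 0.00611.
z = (0.05363 − 0.05047)/0.00611 = 0.00316/0.00611 = 0.517.
p-value = P(Z < 0.517) ≈ 0.6975.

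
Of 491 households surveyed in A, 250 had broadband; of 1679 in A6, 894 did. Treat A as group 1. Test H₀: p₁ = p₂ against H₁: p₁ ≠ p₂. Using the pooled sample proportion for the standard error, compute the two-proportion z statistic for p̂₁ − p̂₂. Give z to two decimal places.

z = -0.91

p̂₁ = 250/491 = 0.5092, p̂₂ = 894/1679 = 0.5325.
Pooled p̂ = (250+894)/(491+1679) = 1144/2170 = 0.5272.
SE = √(p̂(1−p̂)(1/n₁+1/n₂)) = √(0.5272·0.4728·0.00263225) = √(0.000656117) = 0.0256.
z = (0.5092 − 0.5325)/0.0256 = -0.0233/0.0256 = -0.91.
Two-sided p-value ≈ 2·Φ(−0.909) = 0.3631.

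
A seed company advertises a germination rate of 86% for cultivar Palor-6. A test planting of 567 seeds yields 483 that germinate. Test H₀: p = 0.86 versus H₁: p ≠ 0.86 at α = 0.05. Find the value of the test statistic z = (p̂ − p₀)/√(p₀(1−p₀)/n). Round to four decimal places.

p̂ = 483/567 = 0.851852.
Under H₀, SE = √(0.86·0.14/567) = √(0.000212346) = 0.014572.
z = (0.851852 − 0.86)/0.014572 = -0.008148/0.014572 = -0.5592.
Two-sided p-value ≈ 2·Φ(−0.559) = 0.5761, so at α = 0.05 we fail to reject H₀.

z = -0.5592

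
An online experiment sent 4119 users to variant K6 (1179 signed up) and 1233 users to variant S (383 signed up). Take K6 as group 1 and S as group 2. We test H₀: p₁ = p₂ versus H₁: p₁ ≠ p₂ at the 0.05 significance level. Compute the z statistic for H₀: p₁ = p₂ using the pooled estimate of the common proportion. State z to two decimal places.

p̂₁ = 1179/4119 ≈ 0.2862, p̂₂ = 383/1233 ≈ 0.3106.
Pooled p̂ = (1179+383)/(4119+1233) = 1562/5352 = 0.2919.
SE = √(p̂(1−p̂)(1/n₁+1/n₂)) = √(0.2919·0.7081·0.00105381) = √(0.000217796) = 0.0148.
z = (0.2862 − 0.3106)/0.0148 = -0.0244/0.0148 = -1.65.
Two-sided p-value ≈ 2·Φ(−1.653) = 0.0984. With α = 0.05, fail to reject H₀.

z = -1.65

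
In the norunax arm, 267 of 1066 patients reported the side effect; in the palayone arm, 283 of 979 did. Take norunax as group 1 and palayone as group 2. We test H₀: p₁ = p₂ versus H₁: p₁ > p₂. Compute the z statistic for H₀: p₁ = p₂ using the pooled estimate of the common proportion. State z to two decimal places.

p̂₁ = 267/1066 = 0.2505, p̂₂ = 283/979 = 0.2891.
Pooled p̂ = (267+283)/(1066+979) = 550/2045 = 0.2689.
SE = √(p̂(1−p̂)(1/n₁+1/n₂)) = √(0.2689·0.7311·0.00195954) = √(0.000385275) = 0.0196.
z = (0.2505 − 0.2891)/0.0196 = -0.0386/0.0196 = -1.97.
p-value = P(Z > -1.967) ≈ 0.9754.

z = -1.97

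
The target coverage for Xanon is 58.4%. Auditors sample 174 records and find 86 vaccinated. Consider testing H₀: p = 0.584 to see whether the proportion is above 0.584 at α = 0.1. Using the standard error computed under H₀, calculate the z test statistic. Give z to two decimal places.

z = -2.40

p̂ = 86/174 = 0.4943.
Standard error under H₀: √(0.584×0.416/174) = 0.0374.
z = (0.4943 − 0.584)/0.0374 = -0.0897/0.0374 = -2.40.
p-value = P(Z > -2.402) ≈ 0.9918; since p > α = 0.1, fail to reject H₀.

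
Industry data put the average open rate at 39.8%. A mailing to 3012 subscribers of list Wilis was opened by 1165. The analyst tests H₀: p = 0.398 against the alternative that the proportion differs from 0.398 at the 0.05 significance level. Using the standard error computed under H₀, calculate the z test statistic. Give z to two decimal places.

p̂ = 1165/3012 ≈ 0.3868.
Standard error under H₀: √(0.398×0.602/3012) = 0.0089.
z = (0.3868 − 0.398)/0.0089 = -0.0112/0.0089 = -1.26.
p-value = 2·P(Z > 1.257) ≈ 0.2086; since p > α = 0.05, fail to reject H₀.

z = -1.26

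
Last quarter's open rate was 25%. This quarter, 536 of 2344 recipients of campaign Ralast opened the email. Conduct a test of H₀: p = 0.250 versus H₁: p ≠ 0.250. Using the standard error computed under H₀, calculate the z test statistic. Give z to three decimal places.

z = -2.385

p̂ = 536/2344 ≈ 0.228669.
Under H₀, SE = √(0.25·0.75/2344) = √(7.99915e-05) = 0.008944.
z = (0.228669 − 0.25)/0.008944 = -0.021331/0.008944 = -2.385.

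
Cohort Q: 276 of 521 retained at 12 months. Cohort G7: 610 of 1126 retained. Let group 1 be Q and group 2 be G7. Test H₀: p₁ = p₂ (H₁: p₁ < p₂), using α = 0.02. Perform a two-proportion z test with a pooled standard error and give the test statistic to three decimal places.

z = -0.454

p̂₁ = 276/521 ≈ 0.52975, p̂₂ = 610/1126 ≈ 0.54174.
Pooled p̂ = (276+610)/(521+1126) = 886/1647 = 0.53795.
SE = √(0.24856 × 0.00280749) = 0.02642.
z = (0.52975 − 0.54174)/0.02642 = -0.01199/0.02642 = -0.454.
p-value = P(Z < -0.454) ≈ 0.3250. With α = 0.02, fail to reject H₀.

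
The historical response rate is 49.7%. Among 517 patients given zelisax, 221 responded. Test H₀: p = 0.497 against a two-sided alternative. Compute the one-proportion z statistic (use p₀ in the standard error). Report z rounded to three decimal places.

z = -3.162

p̂ = 221/517 = 0.42747.
Standard error under H₀: √(0.497×0.503/517) = 0.02199.
z = (0.42747 − 0.497)/0.02199 = -0.06953/0.02199 = -3.162.
p-value = 2·P(Z > 3.162) ≈ 0.0016.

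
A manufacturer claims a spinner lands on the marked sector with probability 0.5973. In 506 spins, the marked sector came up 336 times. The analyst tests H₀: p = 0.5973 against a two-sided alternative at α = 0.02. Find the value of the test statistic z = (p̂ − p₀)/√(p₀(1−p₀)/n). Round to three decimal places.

p̂ = 336/506 = 0.66403.
SE = √(p₀(1−p₀)/n) = √(0.24053/506) = 0.02180.
z = (0.66403 − 0.5973)/0.02180 = 0.06673/0.02180 = 3.061.
p-value = 2·P(Z > 3.061) ≈ 0.0022, so at α = 0.02 we reject H₀.

z = 3.061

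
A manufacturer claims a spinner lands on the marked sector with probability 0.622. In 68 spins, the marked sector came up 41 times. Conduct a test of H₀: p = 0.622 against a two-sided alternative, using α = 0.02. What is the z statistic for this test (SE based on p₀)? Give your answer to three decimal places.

z = -0.324

p̂ = 41/68 ≈ 0.60294.
SE = √(p₀(1−p₀)/n) = √(0.23512/68) = 0.05880.
z = (0.60294 − 0.622)/0.05880 = -0.01906/0.05880 = -0.324.
Two-sided p-value ≈ 2·Φ(−0.324) = 0.7458, so at α = 0.02 we fail to reject H₀.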